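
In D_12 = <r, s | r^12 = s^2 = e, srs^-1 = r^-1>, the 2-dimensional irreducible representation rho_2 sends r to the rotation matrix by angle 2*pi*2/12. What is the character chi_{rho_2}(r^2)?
chi_{rho_2}(r^2) = 2*cos(2*pi*2*2/12) = -1

Solution. rho_2(r^2) is rotation by angle 2*pi*2*2/12, whose trace is 2*cos(2*pi*2*2/12) = -1.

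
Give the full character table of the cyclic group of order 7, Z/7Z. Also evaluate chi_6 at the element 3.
Character table of Z/7Z (irreps indexed chi_0,...,chi_6 with chi_k(m) = zeta_7^(k*m), zeta_7 = exp(2*pi*i/7)):
  irrep \ class  {0} (size 1)  {1} (size 1)    {2} (size 1)    {3} (size 1)    {4} (size 1)    {5} (size 1)    {6} (size 1)  
  chi_0          1             1               1               1               1               1               1             
  chi_1          1             exp(2*I*pi/7)   exp(4*I*pi/7)   exp(6*I*pi/7)   exp(-6*I*pi/7)  exp(-4*I*pi/7)  exp(-2*I*pi/7)
  chi_2          1             exp(4*I*pi/7)   exp(-6*I*pi/7)  exp(-2*I*pi/7)  exp(2*I*pi/7)   exp(6*I*pi/7)   exp(-4*I*pi/7)
  chi_3          1             exp(6*I*pi/7)   exp(-2*I*pi/7)  exp(4*I*pi/7)   exp(-4*I*pi/7)  exp(2*I*pi/7)   exp(-6*I*pi/7)
  chi_4          1             exp(-6*I*pi/7)  exp(2*I*pi/7)   exp(-4*I*pi/7)  exp(4*I*pi/7)   exp(-2*I*pi/7)  exp(6*I*pi/7) 
  chi_5          1             exp(-4*I*pi/7)  exp(6*I*pi/7)   exp(2*I*pi/7)   exp(-2*I*pi/7)  exp(-6*I*pi/7)  exp(4*I*pi/7) 
  chi_6          1             exp(-2*I*pi/7)  exp(-4*I*pi/7)  exp(-6*I*pi/7)  exp(6*I*pi/7)   exp(4*I*pi/7)   exp(2*I*pi/7) 

Spot check: chi_6(3) = zeta_7^(6*3) = zeta_7^18 = exp(-6*I*pi/7).

Z/7Z is abelian, so all 7 irreducible complex representations are 1-dimensional. They are given by chi_k(m) = zeta_7^(k*m) for k = 0,...,6. Row orthogonality: sum_m chi_k(m) conj(chi_l(m)) = 7 * [k = l].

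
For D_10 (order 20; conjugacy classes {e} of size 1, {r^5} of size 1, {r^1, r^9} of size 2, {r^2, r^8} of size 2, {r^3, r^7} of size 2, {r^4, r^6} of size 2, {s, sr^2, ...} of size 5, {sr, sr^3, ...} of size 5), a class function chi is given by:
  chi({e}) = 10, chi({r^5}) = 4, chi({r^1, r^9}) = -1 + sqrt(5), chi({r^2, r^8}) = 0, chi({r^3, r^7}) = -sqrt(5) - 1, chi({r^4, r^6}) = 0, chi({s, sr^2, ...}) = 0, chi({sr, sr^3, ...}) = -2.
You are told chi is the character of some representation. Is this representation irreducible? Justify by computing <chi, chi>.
Not irreducible (reducible): <chi, chi> = 8 > 1.

Explanation: <chi, chi> = (1/|G|) sum_C |C| * |chi(C)|^2 = (1/20)[1*|10|^2 + 1*|4|^2 + 2*|-1 + sqrt(5)|^2 + 2*|0|^2 + 2*|-sqrt(5) - 1|^2 + 2*|0|^2 + 5*|0|^2 + 5*|-2|^2]
  = (1/20)[(100) + (16) + (12 - 4*sqrt(5)) + (0) + (4*sqrt(5) + 12) + (0) + (0) + (20)] = 160/20 = 8.
A character is irreducible iff <chi, chi> = 1, so this representation is reducible.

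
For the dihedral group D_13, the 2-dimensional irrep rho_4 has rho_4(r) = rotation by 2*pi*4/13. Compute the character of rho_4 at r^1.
chi_{rho_4}(r^1) = 2*cos(2*pi*4*1/13) = -2*cos(5*pi/13)

Solution. rho_4(r^1) is rotation by angle 2*pi*4*1/13, whose trace is 2*cos(2*pi*4*1/13) = -2*cos(5*pi/13).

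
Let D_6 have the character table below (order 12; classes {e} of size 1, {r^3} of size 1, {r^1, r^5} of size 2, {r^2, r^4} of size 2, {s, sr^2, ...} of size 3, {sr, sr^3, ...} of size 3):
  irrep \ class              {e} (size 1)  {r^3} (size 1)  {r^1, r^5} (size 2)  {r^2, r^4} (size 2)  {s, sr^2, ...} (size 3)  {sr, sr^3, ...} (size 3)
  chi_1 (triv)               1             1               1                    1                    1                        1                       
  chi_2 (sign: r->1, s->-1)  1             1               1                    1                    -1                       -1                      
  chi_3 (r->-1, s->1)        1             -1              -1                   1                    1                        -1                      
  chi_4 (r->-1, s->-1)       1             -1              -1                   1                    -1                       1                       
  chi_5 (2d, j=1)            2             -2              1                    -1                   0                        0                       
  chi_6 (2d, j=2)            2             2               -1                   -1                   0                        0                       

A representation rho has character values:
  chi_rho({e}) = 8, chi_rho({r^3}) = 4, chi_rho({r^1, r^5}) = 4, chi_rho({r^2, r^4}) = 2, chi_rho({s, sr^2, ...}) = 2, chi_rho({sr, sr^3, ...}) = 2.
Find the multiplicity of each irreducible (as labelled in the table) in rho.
Multiplicities: chi_1: 3, chi_2: 1, chi_3: 0, chi_4: 0, chi_5: 1, chi_6: 1.

Reasoning: Use <chi_rho, chi> = (1/|G|) sum_C |C| * chi_rho(C) * conj(chi(C)) with |G| = 12 for each irreducible chi in the table:
  <chi_rho, chi_1> = (1/12)[1*(8)*conj(1) + 1*(4)*conj(1) + 2*(4)*conj(1) + 2*(2)*conj(1) + 3*(2)*conj(1) + 3*(2)*conj(1)]
      = (1/12)[(8) + (4) + (8) + (4) + (6) + (6)] = 36/12 = 3
  <chi_rho, chi_2> = (1/12)[1*(8)*conj(1) + 1*(4)*conj(1) + 2*(4)*conj(1) + 2*(2)*conj(1) + 3*(2)*conj(-1) + 3*(2)*conj(-1)]
      = (1/12)[(8) + (4) + (8) + (4) + (-6) + (-6)] = 12/12 = 1
  <chi_rho, chi_3> = (1/12)[1*(8)*conj(1) + 1*(4)*conj(-1) + 2*(4)*conj(-1) + 2*(2)*conj(1) + 3*(2)*conj(1) + 3*(2)*conj(-1)]
      = (1/12)[(8) + (-4) + (-8) + (4) + (6) + (-6)] = 0/12 = 0
  <chi_rho, chi_4> = (1/12)[1*(8)*conj(1) + 1*(4)*conj(-1) + 2*(4)*conj(-1) + 2*(2)*conj(1) + 3*(2)*conj(-1) + 3*(2)*conj(1)]
      = (1/12)[(8) + (-4) + (-8) + (4) + (-6) + (6)] = 0/12 = 0
  <chi_rho, chi_5> = (1/12)[1*(8)*conj(2) + 1*(4)*conj(-2) + 2*(4)*conj(1) + 2*(2)*conj(-1) + 3*(2)*conj(0) + 3*(2)*conj(0)]
      = (1/12)[(16) + (-8) + (8) + (-4) + (0) + (0)] = 12/12 = 1
  <chi_rho, chi_6> = (1/12)[1*(8)*conj(2) + 1*(4)*conj(2) + 2*(4)*conj(-1) + 2*(2)*conj(-1) + 3*(2)*conj(0) + 3*(2)*conj(0)]
      = (1/12)[(16) + (8) + (-8) + (-4) + (0) + (0)] = 12/12 = 1
Dimension check: dim(rho) = sum (mult * dim) = 3*1 + 1*1 + 0*1 + 0*1 + 1*2 + 1*2 = 8 = chi_rho(e) = 8.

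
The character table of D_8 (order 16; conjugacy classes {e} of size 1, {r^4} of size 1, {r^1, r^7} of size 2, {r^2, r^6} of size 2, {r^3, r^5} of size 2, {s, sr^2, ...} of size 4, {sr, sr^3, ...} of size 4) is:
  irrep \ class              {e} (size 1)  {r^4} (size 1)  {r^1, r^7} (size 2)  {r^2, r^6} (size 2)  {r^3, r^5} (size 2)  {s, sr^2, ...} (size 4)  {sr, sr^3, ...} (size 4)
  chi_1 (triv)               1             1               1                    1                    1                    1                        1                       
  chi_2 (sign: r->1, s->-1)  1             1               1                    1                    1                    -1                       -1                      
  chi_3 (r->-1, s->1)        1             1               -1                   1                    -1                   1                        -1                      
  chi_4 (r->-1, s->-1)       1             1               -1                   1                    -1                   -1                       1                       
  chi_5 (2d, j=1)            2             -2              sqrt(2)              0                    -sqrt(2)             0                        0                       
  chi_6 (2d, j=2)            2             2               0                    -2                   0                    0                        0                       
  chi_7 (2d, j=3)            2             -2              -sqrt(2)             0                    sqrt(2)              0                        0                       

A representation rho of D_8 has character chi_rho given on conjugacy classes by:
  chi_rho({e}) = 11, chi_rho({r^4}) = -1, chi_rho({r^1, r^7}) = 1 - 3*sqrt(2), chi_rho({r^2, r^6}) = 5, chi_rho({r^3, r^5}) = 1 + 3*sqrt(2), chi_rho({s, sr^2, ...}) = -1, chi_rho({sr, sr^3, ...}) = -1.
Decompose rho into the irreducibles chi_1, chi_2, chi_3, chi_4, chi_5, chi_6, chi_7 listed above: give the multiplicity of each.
Multiplicities: chi_1: 1, chi_2: 2, chi_3: 1, chi_4: 1, chi_5: 0, chi_6: 0, chi_7: 3.

Proof sketch: Use <chi_rho, chi> = (1/|G|) sum_C |C| * chi_rho(C) * conj(chi(C)) with |G| = 16 for each irreducible chi in the table:
  <chi_rho, chi_1> = (1/16)[1*(11)*conj(1) + 1*(-1)*conj(1) + 2*(1 - 3*sqrt(2))*conj(1) + 2*(5)*conj(1) + 2*(1 + 3*sqrt(2))*conj(1) + 4*(-1)*conj(1) + 4*(-1)*conj(1)]
      = (1/16)[(11) + (-1) + (2 - 6*sqrt(2)) + (10) + (2 + 6*sqrt(2)) + (-4) + (-4)] = 16/16 = 1
  <chi_rho, chi_2> = (1/16)[1*(11)*conj(1) + 1*(-1)*conj(1) + 2*(1 - 3*sqrt(2))*conj(1) + 2*(5)*conj(1) + 2*(1 + 3*sqrt(2))*conj(1) + 4*(-1)*conj(-1) + 4*(-1)*conj(-1)]
      = (1/16)[(11) + (-1) + (2 - 6*sqrt(2)) + (10) + (2 + 6*sqrt(2)) + (4) + (4)] = 32/16 = 2
  <chi_rho, chi_3> = (1/16)[1*(11)*conj(1) + 1*(-1)*conj(1) + 2*(1 - 3*sqrt(2))*conj(-1) + 2*(5)*conj(1) + 2*(1 + 3*sqrt(2))*conj(-1) + 4*(-1)*conj(1) + 4*(-1)*conj(-1)]
      = (1/16)[(11) + (-1) + (-2 + 6*sqrt(2)) + (10) + (-6*sqrt(2) - 2) + (-4) + (4)] = 16/16 = 1
  <chi_rho, chi_4> = (1/16)[1*(11)*conj(1) + 1*(-1)*conj(1) + 2*(1 - 3*sqrt(2))*conj(-1) + 2*(5)*conj(1) + 2*(1 + 3*sqrt(2))*conj(-1) + 4*(-1)*conj(-1) + 4*(-1)*conj(1)]
      = (1/16)[(11) + (-1) + (-2 + 6*sqrt(2)) + (10) + (-6*sqrt(2) - 2) + (4) + (-4)] = 16/16 = 1
  <chi_rho, chi_5> = (1/16)[1*(11)*conj(2) + 1*(-1)*conj(-2) + 2*(1 - 3*sqrt(2))*conj(sqrt(2)) + 2*(5)*conj(0) + 2*(1 + 3*sqrt(2))*conj(-sqrt(2)) + 4*(-1)*conj(0) + 4*(-1)*conj(0)]
      = (1/16)[(22) + (2) + (-12 + 2*sqrt(2)) + (0) + (-12 - 2*sqrt(2)) + (0) + (0)] = 0/16 = 0
  <chi_rho, chi_6> = (1/16)[1*(11)*conj(2) + 1*(-1)*conj(2) + 2*(1 - 3*sqrt(2))*conj(0) + 2*(5)*conj(-2) + 2*(1 + 3*sqrt(2))*conj(0) + 4*(-1)*conj(0) + 4*(-1)*conj(0)]
      = (1/16)[(22) + (-2) + (0) + (-20) + (0) + (0) + (0)] = 0/16 = 0
  <chi_rho, chi_7> = (1/16)[1*(11)*conj(2) + 1*(-1)*conj(-2) + 2*(1 - 3*sqrt(2))*conj(-sqrt(2)) + 2*(5)*conj(0) + 2*(1 + 3*sqrt(2))*conj(sqrt(2)) + 4*(-1)*conj(0) + 4*(-1)*conj(0)]
      = (1/16)[(22) + (2) + (12 - 2*sqrt(2)) + (0) + (2*sqrt(2) + 12) + (0) + (0)] = 48/16 = 3
Dimension check: dim(rho) = sum (mult * dim) = 1*1 + 2*1 + 1*1 + 1*1 + 0*2 + 0*2 + 3*2 = 11 = chi_rho(e) = 11.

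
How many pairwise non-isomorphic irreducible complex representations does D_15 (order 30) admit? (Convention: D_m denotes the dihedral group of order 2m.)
9

Solution. The number of irreducible complex representations of a finite group equals its number of conjugacy classes. D_15 has 9 conjugacy classes ((n+3)/2 for n odd), so D_15 (order 30) has exactly 9 irreducible complex representations.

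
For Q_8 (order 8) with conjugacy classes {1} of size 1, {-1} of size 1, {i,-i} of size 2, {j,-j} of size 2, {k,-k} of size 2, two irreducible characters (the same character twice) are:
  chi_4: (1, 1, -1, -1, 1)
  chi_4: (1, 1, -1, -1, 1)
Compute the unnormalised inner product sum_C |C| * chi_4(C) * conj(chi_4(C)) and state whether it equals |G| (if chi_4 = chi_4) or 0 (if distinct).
Sum = 8 = |G| = 8; so <chi_4, chi_4> = 1 (norm-1 confirms irreducibility).

Working: Compute term by term over conjugacy classes (|C| * chi_4(C) * conj(chi_4(C))):
  1*(1)*conj(1) + 1*(1)*conj(1) + 2*(-1)*conj(-1) + 2*(-1)*conj(-1) + 2*(1)*conj(1)
  = (1) + (1) + (2) + (2) + (2)
  = 8.
Dividing by |G| = 8 gives 8/8 = 1, matching the row-orthogonality relation <chi_4, chi_4> = [chi_4 = chi_4].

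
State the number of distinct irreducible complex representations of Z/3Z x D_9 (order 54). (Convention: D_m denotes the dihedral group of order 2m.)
18

Argument: The number of irreducible complex representations of a finite group equals its number of conjugacy classes. For a direct product, #classes(G x H) = #classes(G) * #classes(H). Z/3Z has 3 classes (abelian), D_9 has 6 classes, so 3 * 6 = 18, so Z/3Z x D_9 (order 54) has exactly 18 irreducible complex representations.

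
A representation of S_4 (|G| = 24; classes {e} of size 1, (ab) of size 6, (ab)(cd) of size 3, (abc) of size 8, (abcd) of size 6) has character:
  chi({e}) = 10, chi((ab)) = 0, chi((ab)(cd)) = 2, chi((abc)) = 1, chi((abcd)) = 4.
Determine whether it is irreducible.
Not irreducible (reducible): <chi, chi> = 9 > 1.

Explanation: <chi, chi> = (1/|G|) sum_C |C| * |chi(C)|^2 = (1/24)[1*|10|^2 + 6*|0|^2 + 3*|2|^2 + 8*|1|^2 + 6*|4|^2]
  = (1/24)[(100) + (0) + (12) + (8) + (96)] = 216/24 = 9.
A character is irreducible iff <chi, chi> = 1, so this representation is reducible.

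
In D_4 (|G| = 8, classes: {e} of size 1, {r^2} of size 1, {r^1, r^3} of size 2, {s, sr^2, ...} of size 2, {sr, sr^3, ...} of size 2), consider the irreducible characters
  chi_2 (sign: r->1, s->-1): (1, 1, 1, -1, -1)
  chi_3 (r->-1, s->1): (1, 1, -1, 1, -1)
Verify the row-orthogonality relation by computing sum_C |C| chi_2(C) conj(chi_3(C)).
Sum = 0; so <chi_2, chi_3> = 0 (distinct irreducibles are orthogonal).

Derivation: Compute term by term over conjugacy classes (|C| * chi_2(C) * conj(chi_3(C))):
  1*(1)*conj(1) + 1*(1)*conj(1) + 2*(1)*conj(-1) + 2*(-1)*conj(1) + 2*(-1)*conj(-1)
  = (1) + (1) + (-2) + (-2) + (2)
  = 0.
Dividing by |G| = 8 gives 0/8 = 0, matching the row-orthogonality relation <chi_2, chi_3> = [chi_2 = chi_3].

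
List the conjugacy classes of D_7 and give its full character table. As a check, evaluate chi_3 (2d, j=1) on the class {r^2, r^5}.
Conjugacy classes: {e} of size 1, {r^1, r^6} of size 2, {r^2, r^5} of size 2, {r^3, r^4} of size 2, {s, sr, ..., sr^6} of size 7.
Character table:
  irrep \ class              {e} (size 1)  {r^1, r^6} (size 2)  {r^2, r^5} (size 2)  {r^3, r^4} (size 2)  {s, sr, ..., sr^6} (size 7)
  chi_1 (triv)               1             1                    1                    1                    1                          
  chi_2 (sign: r->1, s->-1)  1             1                    1                    1                    -1                         
  chi_3 (2d, j=1)            2             2*cos(2*pi/7)        -2*cos(3*pi/7)       -2*cos(pi/7)         0                          
  chi_4 (2d, j=2)            2             -2*cos(3*pi/7)       -2*cos(pi/7)         2*cos(2*pi/7)        0                          
  chi_5 (2d, j=3)            2             -2*cos(pi/7)         2*cos(2*pi/7)        -2*cos(3*pi/7)       0                          

Spot check: chi_3 (2d, j=1) on {r^2, r^5} = -2*cos(3*pi/7).

Proof sketch: D_7 has order 2*7 = 14 with 5 conjugacy classes, hence 5 irreducibles. Sum of squared dims 1 + 1 + 4 + 4 + 4 = 14 = |G|. Linear characters come from the abelianisation; the 2-dimensional irreps have character r^k -> 2*cos(2*pi*j*k/7), reflections -> 0.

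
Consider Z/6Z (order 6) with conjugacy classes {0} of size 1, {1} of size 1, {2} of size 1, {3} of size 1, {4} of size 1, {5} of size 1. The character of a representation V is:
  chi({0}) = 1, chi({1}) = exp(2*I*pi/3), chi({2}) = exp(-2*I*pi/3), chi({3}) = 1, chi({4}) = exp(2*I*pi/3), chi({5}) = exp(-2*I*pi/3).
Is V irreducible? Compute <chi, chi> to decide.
Irreducible: <chi, chi> = 1.

Working: <chi, chi> = (1/|G|) sum_C |C| * |chi(C)|^2 = (1/6)[1*|1|^2 + 1*|exp(2*I*pi/3)|^2 + 1*|exp(-2*I*pi/3)|^2 + 1*|1|^2 + 1*|exp(2*I*pi/3)|^2 + 1*|exp(-2*I*pi/3)|^2]
  = (1/6)[(1) + (1) + (1) + (1) + (1) + (1)] = 6/6 = 1.
(Exp terms are combined using exp(i*s)*conj(exp(i*t)) = exp(i*(s-t)), and sums of them are collapsed using the identity that for every m > 1 the m distinct m-th roots of unity sum to 0, e.g. 1 + exp(2*I*pi/3) + exp(-2*I*pi/3) = 0.)
A character is irreducible iff <chi, chi> = 1, so this representation is irreducible.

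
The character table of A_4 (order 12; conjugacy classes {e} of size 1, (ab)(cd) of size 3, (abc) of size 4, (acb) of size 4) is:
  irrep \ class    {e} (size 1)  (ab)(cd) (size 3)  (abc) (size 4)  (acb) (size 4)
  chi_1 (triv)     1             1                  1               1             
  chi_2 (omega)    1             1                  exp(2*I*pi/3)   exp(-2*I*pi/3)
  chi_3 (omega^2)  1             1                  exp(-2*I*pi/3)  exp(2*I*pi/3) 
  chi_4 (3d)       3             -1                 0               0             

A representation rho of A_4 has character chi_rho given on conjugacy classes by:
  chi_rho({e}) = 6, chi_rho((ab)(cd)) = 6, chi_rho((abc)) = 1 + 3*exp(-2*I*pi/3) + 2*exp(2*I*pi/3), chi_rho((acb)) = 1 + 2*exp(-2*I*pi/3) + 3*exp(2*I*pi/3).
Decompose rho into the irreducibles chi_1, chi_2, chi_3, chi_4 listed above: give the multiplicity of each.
Multiplicities: chi_1: 1, chi_2: 2, chi_3: 3, chi_4: 0.

Argument: Use <chi_rho, chi> = (1/|G|) sum_C |C| * chi_rho(C) * conj(chi(C)) with |G| = 12 for each irreducible chi in the table:
  <chi_rho, chi_1> = (1/12)[1*(6)*conj(1) + 3*(6)*conj(1) + 4*(1 + 3*exp(-2*I*pi/3) + 2*exp(2*I*pi/3))*conj(1) + 4*(1 + 2*exp(-2*I*pi/3) + 3*exp(2*I*pi/3))*conj(1)]
      = (1/12)[(6) + (18) + (4 + 12*exp(-2*I*pi/3) + 8*exp(2*I*pi/3)) + (4 + 8*exp(-2*I*pi/3) + 12*exp(2*I*pi/3))] = 12/12 = 1
  <chi_rho, chi_2> = (1/12)[1*(6)*conj(1) + 3*(6)*conj(1) + 4*(1 + 3*exp(-2*I*pi/3) + 2*exp(2*I*pi/3))*conj(exp(2*I*pi/3)) + 4*(1 + 2*exp(-2*I*pi/3) + 3*exp(2*I*pi/3))*conj(exp(-2*I*pi/3))]
      = (1/12)[(6) + (18) + (8 + 4*exp(-2*I*pi/3) + 12*exp(2*I*pi/3)) + (8 + 12*exp(-2*I*pi/3) + 4*exp(2*I*pi/3))] = 24/12 = 2
  <chi_rho, chi_3> = (1/12)[1*(6)*conj(1) + 3*(6)*conj(1) + 4*(1 + 3*exp(-2*I*pi/3) + 2*exp(2*I*pi/3))*conj(exp(-2*I*pi/3)) + 4*(1 + 2*exp(-2*I*pi/3) + 3*exp(2*I*pi/3))*conj(exp(2*I*pi/3))]
      = (1/12)[(6) + (18) + (12 + 8*exp(-2*I*pi/3) + 4*exp(2*I*pi/3)) + (12 + 4*exp(-2*I*pi/3) + 8*exp(2*I*pi/3))] = 36/12 = 3
  <chi_rho, chi_4> = (1/12)[1*(6)*conj(3) + 3*(6)*conj(-1) + 4*(1 + 3*exp(-2*I*pi/3) + 2*exp(2*I*pi/3))*conj(0) + 4*(1 + 2*exp(-2*I*pi/3) + 3*exp(2*I*pi/3))*conj(0)]
      = (1/12)[(18) + (-18) + (0) + (0)] = 0/12 = 0
(Exp terms are combined using exp(i*s)*conj(exp(i*t)) = exp(i*(s-t)), and sums of them are collapsed using the identity that for every m > 1 the m distinct m-th roots of unity sum to 0, e.g. 1 + exp(2*I*pi/3) + exp(-2*I*pi/3) = 0.)
Dimension check: dim(rho) = sum (mult * dim) = 1*1 + 2*1 + 3*1 + 0*3 = 6 = chi_rho(e) = 6.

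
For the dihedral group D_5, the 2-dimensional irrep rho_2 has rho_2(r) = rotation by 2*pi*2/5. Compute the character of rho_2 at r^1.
chi_{rho_2}(r^1) = 2*cos(2*pi*2*1/5) = -sqrt(5)/2 - 1/2

Working: rho_2(r^1) is rotation by angle 2*pi*2*1/5, whose trace is 2*cos(2*pi*2*1/5) = -sqrt(5)/2 - 1/2.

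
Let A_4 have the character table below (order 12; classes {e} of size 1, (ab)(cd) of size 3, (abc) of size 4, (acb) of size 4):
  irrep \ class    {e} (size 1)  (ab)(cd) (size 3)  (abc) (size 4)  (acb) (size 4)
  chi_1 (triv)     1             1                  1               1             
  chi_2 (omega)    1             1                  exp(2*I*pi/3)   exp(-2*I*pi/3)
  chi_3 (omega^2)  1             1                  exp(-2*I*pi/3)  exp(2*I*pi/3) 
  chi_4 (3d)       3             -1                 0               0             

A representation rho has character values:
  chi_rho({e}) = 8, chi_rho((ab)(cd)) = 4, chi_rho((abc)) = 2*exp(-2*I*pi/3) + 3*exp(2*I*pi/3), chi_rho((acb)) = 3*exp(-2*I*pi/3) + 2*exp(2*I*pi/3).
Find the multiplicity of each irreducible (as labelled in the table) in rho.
Multiplicities: chi_1: 0, chi_2: 3, chi_3: 2, chi_4: 1.

Derivation: Use <chi_rho, chi> = (1/|G|) sum_C |C| * chi_rho(C) * conj(chi(C)) with |G| = 12 for each irreducible chi in the table:
  <chi_rho, chi_1> = (1/12)[1*(8)*conj(1) + 3*(4)*conj(1) + 4*(2*exp(-2*I*pi/3) + 3*exp(2*I*pi/3))*conj(1) + 4*(3*exp(-2*I*pi/3) + 2*exp(2*I*pi/3))*conj(1)]
      = (1/12)[(8) + (12) + (8*exp(-2*I*pi/3) + 12*exp(2*I*pi/3)) + (12*exp(-2*I*pi/3) + 8*exp(2*I*pi/3))] = 0/12 = 0
  <chi_rho, chi_2> = (1/12)[1*(8)*conj(1) + 3*(4)*conj(1) + 4*(2*exp(-2*I*pi/3) + 3*exp(2*I*pi/3))*conj(exp(2*I*pi/3)) + 4*(3*exp(-2*I*pi/3) + 2*exp(2*I*pi/3))*conj(exp(-2*I*pi/3))]
      = (1/12)[(8) + (12) + (12 + 8*exp(2*I*pi/3)) + (12 + 8*exp(-2*I*pi/3))] = 36/12 = 3
  <chi_rho, chi_3> = (1/12)[1*(8)*conj(1) + 3*(4)*conj(1) + 4*(2*exp(-2*I*pi/3) + 3*exp(2*I*pi/3))*conj(exp(-2*I*pi/3)) + 4*(3*exp(-2*I*pi/3) + 2*exp(2*I*pi/3))*conj(exp(2*I*pi/3))]
      = (1/12)[(8) + (12) + (8 + 12*exp(-2*I*pi/3)) + (8 + 12*exp(2*I*pi/3))] = 24/12 = 2
  <chi_rho, chi_4> = (1/12)[1*(8)*conj(3) + 3*(4)*conj(-1) + 4*(2*exp(-2*I*pi/3) + 3*exp(2*I*pi/3))*conj(0) + 4*(3*exp(-2*I*pi/3) + 2*exp(2*I*pi/3))*conj(0)]
      = (1/12)[(24) + (-12) + (0) + (0)] = 12/12 = 1
(Exp terms are combined using exp(i*s)*conj(exp(i*t)) = exp(i*(s-t)), and sums of them are collapsed using the identity that for every m > 1 the m distinct m-th roots of unity sum to 0, e.g. 1 + exp(2*I*pi/3) + exp(-2*I*pi/3) = 0.)
Dimension check: dim(rho) = sum (mult * dim) = 0*1 + 3*1 + 2*1 + 1*3 = 8 = chi_rho(e) = 8.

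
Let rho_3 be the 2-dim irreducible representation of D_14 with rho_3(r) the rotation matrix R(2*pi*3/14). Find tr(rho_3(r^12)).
chi_{rho_3}(r^12) = 2*cos(2*pi*3*12/14) = -2*cos(pi/7)

Reasoning: rho_3(r^12) is rotation by angle 2*pi*3*12/14, whose trace is 2*cos(2*pi*3*12/14) = -2*cos(pi/7).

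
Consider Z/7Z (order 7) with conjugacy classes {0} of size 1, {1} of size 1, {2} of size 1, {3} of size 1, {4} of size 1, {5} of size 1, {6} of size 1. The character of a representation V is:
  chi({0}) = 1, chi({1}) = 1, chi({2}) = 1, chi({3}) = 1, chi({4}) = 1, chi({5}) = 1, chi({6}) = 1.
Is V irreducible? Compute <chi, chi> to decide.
Irreducible: <chi, chi> = 1.

Derivation: <chi, chi> = (1/|G|) sum_C |C| * |chi(C)|^2 = (1/7)[1*|1|^2 + 1*|1|^2 + 1*|1|^2 + 1*|1|^2 + 1*|1|^2 + 1*|1|^2 + 1*|1|^2]
  = (1/7)[(1) + (1) + (1) + (1) + (1) + (1) + (1)] = 7/7 = 1.
(Exp terms are combined using exp(i*s)*conj(exp(i*t)) = exp(i*(s-t)), and sums of them are collapsed using the identity that for every m > 1 the m distinct m-th roots of unity sum to 0, e.g. 1 + exp(2*I*pi/3) + exp(-2*I*pi/3) = 0.)
A character is irreducible iff <chi, chi> = 1, so this representation is irreducible.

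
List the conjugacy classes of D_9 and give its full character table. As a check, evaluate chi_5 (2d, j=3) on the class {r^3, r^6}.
Conjugacy classes: {e} of size 1, {r^1, r^8} of size 2, {r^2, r^7} of size 2, {r^3, r^6} of size 2, {r^4, r^5} of size 2, {s, sr, ..., sr^8} of size 9.
Character table:
  irrep \ class              {e} (size 1)  {r^1, r^8} (size 2)  {r^2, r^7} (size 2)  {r^3, r^6} (size 2)  {r^4, r^5} (size 2)  {s, sr, ..., sr^8} (size 9)
  chi_1 (triv)               1             1                    1                    1                    1                    1                          
  chi_2 (sign: r->1, s->-1)  1             1                    1                    1                    1                    -1                         
  chi_3 (2d, j=1)            2             2*cos(2*pi/9)        2*cos(4*pi/9)        -1                   -2*cos(pi/9)         0                          
  chi_4 (2d, j=2)            2             2*cos(4*pi/9)        -2*cos(pi/9)         -1                   2*cos(2*pi/9)        0                          
  chi_5 (2d, j=3)            2             -1                   -1                   2                    -1                   0                          
  chi_6 (2d, j=4)            2             -2*cos(pi/9)         2*cos(2*pi/9)        -1                   2*cos(4*pi/9)        0                          

Spot check: chi_5 (2d, j=3) on {r^3, r^6} = 2.

Argument: D_9 has order 2*9 = 18 with 6 conjugacy classes, hence 6 irreducibles. Sum of squared dims 1 + 1 + 4 + 4 + 4 + 4 = 18 = |G|. Linear characters come from the abelianisation; the 2-dimensional irreps have character r^k -> 2*cos(2*pi*j*k/9), reflections -> 0.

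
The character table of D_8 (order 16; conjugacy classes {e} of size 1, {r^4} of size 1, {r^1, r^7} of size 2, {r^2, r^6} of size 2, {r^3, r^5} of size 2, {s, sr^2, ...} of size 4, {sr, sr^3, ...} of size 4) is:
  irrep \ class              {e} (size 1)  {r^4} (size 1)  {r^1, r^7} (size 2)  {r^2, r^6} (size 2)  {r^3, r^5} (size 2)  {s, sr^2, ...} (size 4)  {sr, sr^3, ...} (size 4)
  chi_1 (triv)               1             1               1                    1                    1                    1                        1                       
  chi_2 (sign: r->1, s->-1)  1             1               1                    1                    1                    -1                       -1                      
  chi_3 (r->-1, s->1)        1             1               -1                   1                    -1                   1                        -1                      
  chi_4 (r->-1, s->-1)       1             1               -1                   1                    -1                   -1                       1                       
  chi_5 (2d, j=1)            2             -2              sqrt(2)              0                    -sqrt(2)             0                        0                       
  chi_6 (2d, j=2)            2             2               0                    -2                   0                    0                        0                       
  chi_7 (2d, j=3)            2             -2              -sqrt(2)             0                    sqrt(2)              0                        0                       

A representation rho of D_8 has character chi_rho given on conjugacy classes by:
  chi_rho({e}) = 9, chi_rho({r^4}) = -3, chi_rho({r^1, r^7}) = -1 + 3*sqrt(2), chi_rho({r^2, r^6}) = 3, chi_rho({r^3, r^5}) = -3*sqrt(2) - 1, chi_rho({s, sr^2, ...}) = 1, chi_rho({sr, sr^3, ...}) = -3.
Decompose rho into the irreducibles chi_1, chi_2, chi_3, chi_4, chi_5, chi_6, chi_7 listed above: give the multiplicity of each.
Multiplicities: chi_1: 0, chi_2: 1, chi_3: 2, chi_4: 0, chi_5: 3, chi_6: 0, chi_7: 0.

Justification: Use <chi_rho, chi> = (1/|G|) sum_C |C| * chi_rho(C) * conj(chi(C)) with |G| = 16 for each irreducible chi in the table:
  <chi_rho, chi_1> = (1/16)[1*(9)*conj(1) + 1*(-3)*conj(1) + 2*(-1 + 3*sqrt(2))*conj(1) + 2*(3)*conj(1) + 2*(-3*sqrt(2) - 1)*conj(1) + 4*(1)*conj(1) + 4*(-3)*conj(1)]
      = (1/16)[(9) + (-3) + (-2 + 6*sqrt(2)) + (6) + (-6*sqrt(2) - 2) + (4) + (-12)] = 0/16 = 0
  <chi_rho, chi_2> = (1/16)[1*(9)*conj(1) + 1*(-3)*conj(1) + 2*(-1 + 3*sqrt(2))*conj(1) + 2*(3)*conj(1) + 2*(-3*sqrt(2) - 1)*conj(1) + 4*(1)*conj(-1) + 4*(-3)*conj(-1)]
      = (1/16)[(9) + (-3) + (-2 + 6*sqrt(2)) + (6) + (-6*sqrt(2) - 2) + (-4) + (12)] = 16/16 = 1
  <chi_rho, chi_3> = (1/16)[1*(9)*conj(1) + 1*(-3)*conj(1) + 2*(-1 + 3*sqrt(2))*conj(-1) + 2*(3)*conj(1) + 2*(-3*sqrt(2) - 1)*conj(-1) + 4*(1)*conj(1) + 4*(-3)*conj(-1)]
      = (1/16)[(9) + (-3) + (2 - 6*sqrt(2)) + (6) + (2 + 6*sqrt(2)) + (4) + (12)] = 32/16 = 2
  <chi_rho, chi_4> = (1/16)[1*(9)*conj(1) + 1*(-3)*conj(1) + 2*(-1 + 3*sqrt(2))*conj(-1) + 2*(3)*conj(1) + 2*(-3*sqrt(2) - 1)*conj(-1) + 4*(1)*conj(-1) + 4*(-3)*conj(1)]
      = (1/16)[(9) + (-3) + (2 - 6*sqrt(2)) + (6) + (2 + 6*sqrt(2)) + (-4) + (-12)] = 0/16 = 0
  <chi_rho, chi_5> = (1/16)[1*(9)*conj(2) + 1*(-3)*conj(-2) + 2*(-1 + 3*sqrt(2))*conj(sqrt(2)) + 2*(3)*conj(0) + 2*(-3*sqrt(2) - 1)*conj(-sqrt(2)) + 4*(1)*conj(0) + 4*(-3)*conj(0)]
      = (1/16)[(18) + (6) + (12 - 2*sqrt(2)) + (0) + (2*sqrt(2) + 12) + (0) + (0)] = 48/16 = 3
  <chi_rho, chi_6> = (1/16)[1*(9)*conj(2) + 1*(-3)*conj(2) + 2*(-1 + 3*sqrt(2))*conj(0) + 2*(3)*conj(-2) + 2*(-3*sqrt(2) - 1)*conj(0) + 4*(1)*conj(0) + 4*(-3)*conj(0)]
      = (1/16)[(18) + (-6) + (0) + (-12) + (0) + (0) + (0)] = 0/16 = 0
  <chi_rho, chi_7> = (1/16)[1*(9)*conj(2) + 1*(-3)*conj(-2) + 2*(-1 + 3*sqrt(2))*conj(-sqrt(2)) + 2*(3)*conj(0) + 2*(-3*sqrt(2) - 1)*conj(sqrt(2)) + 4*(1)*conj(0) + 4*(-3)*conj(0)]
      = (1/16)[(18) + (6) + (-12 + 2*sqrt(2)) + (0) + (-12 - 2*sqrt(2)) + (0) + (0)] = 0/16 = 0
Dimension check: dim(rho) = sum (mult * dim) = 0*1 + 1*1 + 2*1 + 0*1 + 3*2 + 0*2 + 0*2 = 9 = chi_rho(e) = 9.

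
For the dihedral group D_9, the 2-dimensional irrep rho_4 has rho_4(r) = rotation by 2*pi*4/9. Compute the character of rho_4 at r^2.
chi_{rho_4}(r^2) = 2*cos(2*pi*4*2/9) = 2*cos(2*pi/9)

Explanation: rho_4(r^2) is rotation by angle 2*pi*4*2/9, whose trace is 2*cos(2*pi*4*2/9) = 2*cos(2*pi/9).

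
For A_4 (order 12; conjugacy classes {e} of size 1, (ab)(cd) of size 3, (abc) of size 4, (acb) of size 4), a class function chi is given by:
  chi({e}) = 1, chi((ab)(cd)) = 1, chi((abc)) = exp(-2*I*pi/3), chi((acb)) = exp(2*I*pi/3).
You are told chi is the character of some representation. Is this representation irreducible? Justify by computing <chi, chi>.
Irreducible: <chi, chi> = 1.

Why: <chi, chi> = (1/|G|) sum_C |C| * |chi(C)|^2 = (1/12)[1*|1|^2 + 3*|1|^2 + 4*|exp(-2*I*pi/3)|^2 + 4*|exp(2*I*pi/3)|^2]
  = (1/12)[(1) + (3) + (4) + (4)] = 12/12 = 1.
(Exp terms are combined using exp(i*s)*conj(exp(i*t)) = exp(i*(s-t)), and sums of them are collapsed using the identity that for every m > 1 the m distinct m-th roots of unity sum to 0, e.g. 1 + exp(2*I*pi/3) + exp(-2*I*pi/3) = 0.)
A character is irreducible iff <chi, chi> = 1, so this representation is irreducible.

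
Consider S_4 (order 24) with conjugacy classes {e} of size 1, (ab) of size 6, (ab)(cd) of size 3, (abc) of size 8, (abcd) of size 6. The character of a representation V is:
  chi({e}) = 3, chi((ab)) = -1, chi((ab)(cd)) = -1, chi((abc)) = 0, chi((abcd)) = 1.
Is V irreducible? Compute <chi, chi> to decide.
Irreducible: <chi, chi> = 1.

Argument: <chi, chi> = (1/|G|) sum_C |C| * |chi(C)|^2 = (1/24)[1*|3|^2 + 6*|-1|^2 + 3*|-1|^2 + 8*|0|^2 + 6*|1|^2]
  = (1/24)[(9) + (6) + (3) + (0) + (6)] = 24/24 = 1.
A character is irreducible iff <chi, chi> = 1, so this representation is irreducible.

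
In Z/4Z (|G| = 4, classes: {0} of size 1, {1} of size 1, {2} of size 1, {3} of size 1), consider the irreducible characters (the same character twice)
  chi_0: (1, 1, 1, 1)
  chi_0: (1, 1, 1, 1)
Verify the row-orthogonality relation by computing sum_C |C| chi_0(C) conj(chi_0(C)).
Sum = 4 = |G| = 4; so <chi_0, chi_0> = 1 (norm-1 confirms irreducibility).

Explanation: Compute term by term over conjugacy classes (|C| * chi_0(C) * conj(chi_0(C))):
  1*(1)*conj(1) + 1*(1)*conj(1) + 1*(1)*conj(1) + 1*(1)*conj(1)
  = (1) + (1) + (1) + (1)
  = 4.
(Exp terms are combined using exp(i*s)*conj(exp(i*t)) = exp(i*(s-t)), and sums of them are collapsed using the identity that for every m > 1 the m distinct m-th roots of unity sum to 0, e.g. 1 + exp(2*I*pi/3) + exp(-2*I*pi/3) = 0.)
Dividing by |G| = 4 gives 4/4 = 1, matching the row-orthogonality relation <chi_0, chi_0> = [chi_0 = chi_0].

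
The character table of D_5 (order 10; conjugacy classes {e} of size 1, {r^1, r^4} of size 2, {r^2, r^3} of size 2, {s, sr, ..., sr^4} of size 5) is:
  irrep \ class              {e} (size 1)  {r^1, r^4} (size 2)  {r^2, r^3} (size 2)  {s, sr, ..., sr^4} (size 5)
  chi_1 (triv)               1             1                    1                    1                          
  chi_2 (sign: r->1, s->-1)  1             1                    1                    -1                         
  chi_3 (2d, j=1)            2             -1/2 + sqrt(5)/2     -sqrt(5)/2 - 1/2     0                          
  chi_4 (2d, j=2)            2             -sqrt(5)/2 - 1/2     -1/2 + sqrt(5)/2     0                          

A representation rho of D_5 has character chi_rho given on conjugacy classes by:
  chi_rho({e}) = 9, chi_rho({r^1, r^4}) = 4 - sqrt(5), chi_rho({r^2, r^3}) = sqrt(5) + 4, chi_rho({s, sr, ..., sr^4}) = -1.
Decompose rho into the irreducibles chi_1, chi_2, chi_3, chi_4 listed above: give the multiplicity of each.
Multiplicities: chi_1: 2, chi_2: 3, chi_3: 0, chi_4: 2.

Argument: Use <chi_rho, chi> = (1/|G|) sum_C |C| * chi_rho(C) * conj(chi(C)) with |G| = 10 for each irreducible chi in the table:
  <chi_rho, chi_1> = (1/10)[1*(9)*conj(1) + 2*(4 - sqrt(5))*conj(1) + 2*(sqrt(5) + 4)*conj(1) + 5*(-1)*conj(1)]
      = (1/10)[(9) + (8 - 2*sqrt(5)) + (2*sqrt(5) + 8) + (-5)] = 20/10 = 2
  <chi_rho, chi_2> = (1/10)[1*(9)*conj(1) + 2*(4 - sqrt(5))*conj(1) + 2*(sqrt(5) + 4)*conj(1) + 5*(-1)*conj(-1)]
      = (1/10)[(9) + (8 - 2*sqrt(5)) + (2*sqrt(5) + 8) + (5)] = 30/10 = 3
  <chi_rho, chi_3> = (1/10)[1*(9)*conj(2) + 2*(4 - sqrt(5))*conj(-1/2 + sqrt(5)/2) + 2*(sqrt(5) + 4)*conj(-sqrt(5)/2 - 1/2) + 5*(-1)*conj(0)]
      = (1/10)[(18) + (-9 + 5*sqrt(5)) + (-5*sqrt(5) - 9) + (0)] = 0/10 = 0
  <chi_rho, chi_4> = (1/10)[1*(9)*conj(2) + 2*(4 - sqrt(5))*conj(-sqrt(5)/2 - 1/2) + 2*(sqrt(5) + 4)*conj(-1/2 + sqrt(5)/2) + 5*(-1)*conj(0)]
      = (1/10)[(18) + (1 - 3*sqrt(5)) + (1 + 3*sqrt(5)) + (0)] = 20/10 = 2
Dimension check: dim(rho) = sum (mult * dim) = 2*1 + 3*1 + 0*2 + 2*2 = 9 = chi_rho(e) = 9.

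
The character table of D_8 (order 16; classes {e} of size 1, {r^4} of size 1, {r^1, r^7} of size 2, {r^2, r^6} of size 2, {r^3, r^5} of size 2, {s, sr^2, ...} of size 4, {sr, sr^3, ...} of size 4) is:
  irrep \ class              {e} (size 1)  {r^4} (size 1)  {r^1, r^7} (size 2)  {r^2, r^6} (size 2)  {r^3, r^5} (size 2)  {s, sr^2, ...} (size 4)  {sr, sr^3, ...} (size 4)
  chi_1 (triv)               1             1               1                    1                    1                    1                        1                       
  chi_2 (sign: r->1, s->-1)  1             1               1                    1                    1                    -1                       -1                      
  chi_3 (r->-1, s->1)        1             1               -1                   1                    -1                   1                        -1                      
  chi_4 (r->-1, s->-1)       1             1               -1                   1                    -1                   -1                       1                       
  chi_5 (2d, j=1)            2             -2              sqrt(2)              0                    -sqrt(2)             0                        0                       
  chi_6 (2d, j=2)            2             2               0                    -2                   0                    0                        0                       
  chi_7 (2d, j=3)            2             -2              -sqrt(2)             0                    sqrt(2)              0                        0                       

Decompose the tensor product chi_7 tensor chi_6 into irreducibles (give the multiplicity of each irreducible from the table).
chi_7 tensor chi_6 = chi_5 + chi_7 (all other irreducibles have multiplicity 0).

Solution. The character of a tensor product is the pointwise product (chi_7 * chi_6)(C) = chi_7(C) * chi_6(C):
  {e}: (2)*(2), {r^4}: (-2)*(2), {r^1, r^7}: (-sqrt(2))*(0), {r^2, r^6}: (0)*(-2), {r^3, r^5}: (sqrt(2))*(0), {s, sr^2, ...}: (0)*(0), {sr, sr^3, ...}: (0)*(0)
so (chi_7 * chi_6) takes values
  {e} -> 4, {r^4} -> -4, {r^1, r^7} -> 0, {r^2, r^6} -> 0, {r^3, r^5} -> 0, {s, sr^2, ...} -> 0, {sr, sr^3, ...} -> 0.
Now take the inner product of this character with each irreducible chi from the table, <chi_7*chi_6, chi> = (1/16) sum_C |C| (chi_7*chi_6)(C) conj(chi(C)):
  <chi_7*chi_6, chi_1> = (1/16)[1*(4)*conj(1) + 1*(-4)*conj(1) + 2*(0)*conj(1) + 2*(0)*conj(1) + 2*(0)*conj(1) + 4*(0)*conj(1) + 4*(0)*conj(1)]
      = (1/16)[(4) + (-4) + (0) + (0) + (0) + (0) + (0)] = 0/16 = 0
  <chi_7*chi_6, chi_2> = (1/16)[1*(4)*conj(1) + 1*(-4)*conj(1) + 2*(0)*conj(1) + 2*(0)*conj(1) + 2*(0)*conj(1) + 4*(0)*conj(-1) + 4*(0)*conj(-1)]
      = (1/16)[(4) + (-4) + (0) + (0) + (0) + (0) + (0)] = 0/16 = 0
  <chi_7*chi_6, chi_3> = (1/16)[1*(4)*conj(1) + 1*(-4)*conj(1) + 2*(0)*conj(-1) + 2*(0)*conj(1) + 2*(0)*conj(-1) + 4*(0)*conj(1) + 4*(0)*conj(-1)]
      = (1/16)[(4) + (-4) + (0) + (0) + (0) + (0) + (0)] = 0/16 = 0
  <chi_7*chi_6, chi_4> = (1/16)[1*(4)*conj(1) + 1*(-4)*conj(1) + 2*(0)*conj(-1) + 2*(0)*conj(1) + 2*(0)*conj(-1) + 4*(0)*conj(-1) + 4*(0)*conj(1)]
      = (1/16)[(4) + (-4) + (0) + (0) + (0) + (0) + (0)] = 0/16 = 0
  <chi_7*chi_6, chi_5> = (1/16)[1*(4)*conj(2) + 1*(-4)*conj(-2) + 2*(0)*conj(sqrt(2)) + 2*(0)*conj(0) + 2*(0)*conj(-sqrt(2)) + 4*(0)*conj(0) + 4*(0)*conj(0)]
      = (1/16)[(8) + (8) + (0) + (0) + (0) + (0) + (0)] = 16/16 = 1
  <chi_7*chi_6, chi_6> = (1/16)[1*(4)*conj(2) + 1*(-4)*conj(2) + 2*(0)*conj(0) + 2*(0)*conj(-2) + 2*(0)*conj(0) + 4*(0)*conj(0) + 4*(0)*conj(0)]
      = (1/16)[(8) + (-8) + (0) + (0) + (0) + (0) + (0)] = 0/16 = 0
  <chi_7*chi_6, chi_7> = (1/16)[1*(4)*conj(2) + 1*(-4)*conj(-2) + 2*(0)*conj(-sqrt(2)) + 2*(0)*conj(0) + 2*(0)*conj(sqrt(2)) + 4*(0)*conj(0) + 4*(0)*conj(0)]
      = (1/16)[(8) + (8) + (0) + (0) + (0) + (0) + (0)] = 16/16 = 1
Hence the multiplicities are chi_5: 1, chi_7: 1. Dimension check: dim(chi_7)*dim(chi_6) = 2*2 = 4 and sum (mult * dim) = 1*2 + 1*2 = 4.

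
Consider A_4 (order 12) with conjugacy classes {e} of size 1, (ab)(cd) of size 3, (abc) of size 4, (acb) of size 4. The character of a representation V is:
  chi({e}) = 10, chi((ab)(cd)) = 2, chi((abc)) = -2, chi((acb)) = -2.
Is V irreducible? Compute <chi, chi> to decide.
Not irreducible (reducible): <chi, chi> = 12 > 1.

Solution. <chi, chi> = (1/|G|) sum_C |C| * |chi(C)|^2 = (1/12)[1*|10|^2 + 3*|2|^2 + 4*|-2|^2 + 4*|-2|^2]
  = (1/12)[(100) + (12) + (16) + (16)] = 144/12 = 12.
(Exp terms are combined using exp(i*s)*conj(exp(i*t)) = exp(i*(s-t)), and sums of them are collapsed using the identity that for every m > 1 the m distinct m-th roots of unity sum to 0, e.g. 1 + exp(2*I*pi/3) + exp(-2*I*pi/3) = 0.)
A character is irreducible iff <chi, chi> = 1, so this representation is reducible.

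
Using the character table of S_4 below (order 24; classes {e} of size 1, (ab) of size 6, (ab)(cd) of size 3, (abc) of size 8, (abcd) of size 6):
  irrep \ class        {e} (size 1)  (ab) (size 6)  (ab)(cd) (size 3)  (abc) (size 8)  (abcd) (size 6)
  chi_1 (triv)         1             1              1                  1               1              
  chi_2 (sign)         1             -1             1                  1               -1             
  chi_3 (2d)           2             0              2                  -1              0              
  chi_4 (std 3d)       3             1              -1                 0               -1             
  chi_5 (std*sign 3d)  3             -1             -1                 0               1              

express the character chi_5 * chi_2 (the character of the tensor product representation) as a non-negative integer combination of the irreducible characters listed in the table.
chi_5 tensor chi_2 = chi_4 (all other irreducibles have multiplicity 0).

Justification: The character of a tensor product is the pointwise product (chi_5 * chi_2)(C) = chi_5(C) * chi_2(C):
  {e}: (3)*(1), (ab): (-1)*(-1), (ab)(cd): (-1)*(1), (abc): (0)*(1), (abcd): (1)*(-1)
so (chi_5 * chi_2) takes values
  {e} -> 3, (ab) -> 1, (ab)(cd) -> -1, (abc) -> 0, (abcd) -> -1.
Now take the inner product of this character with each irreducible chi from the table, <chi_5*chi_2, chi> = (1/24) sum_C |C| (chi_5*chi_2)(C) conj(chi(C)):
  <chi_5*chi_2, chi_1> = (1/24)[1*(3)*conj(1) + 6*(1)*conj(1) + 3*(-1)*conj(1) + 8*(0)*conj(1) + 6*(-1)*conj(1)]
      = (1/24)[(3) + (6) + (-3) + (0) + (-6)] = 0/24 = 0
  <chi_5*chi_2, chi_2> = (1/24)[1*(3)*conj(1) + 6*(1)*conj(-1) + 3*(-1)*conj(1) + 8*(0)*conj(1) + 6*(-1)*conj(-1)]
      = (1/24)[(3) + (-6) + (-3) + (0) + (6)] = 0/24 = 0
  <chi_5*chi_2, chi_3> = (1/24)[1*(3)*conj(2) + 6*(1)*conj(0) + 3*(-1)*conj(2) + 8*(0)*conj(-1) + 6*(-1)*conj(0)]
      = (1/24)[(6) + (0) + (-6) + (0) + (0)] = 0/24 = 0
  <chi_5*chi_2, chi_4> = (1/24)[1*(3)*conj(3) + 6*(1)*conj(1) + 3*(-1)*conj(-1) + 8*(0)*conj(0) + 6*(-1)*conj(-1)]
      = (1/24)[(9) + (6) + (3) + (0) + (6)] = 24/24 = 1
  <chi_5*chi_2, chi_5> = (1/24)[1*(3)*conj(3) + 6*(1)*conj(-1) + 3*(-1)*conj(-1) + 8*(0)*conj(0) + 6*(-1)*conj(1)]
      = (1/24)[(9) + (-6) + (3) + (0) + (-6)] = 0/24 = 0
Hence the multiplicities are chi_4: 1. Dimension check: dim(chi_5)*dim(chi_2) = 3*1 = 3 and sum (mult * dim) = 1*3 = 3.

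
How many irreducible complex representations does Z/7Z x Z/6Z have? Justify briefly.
42

Why: The number of irreducible complex representations of a finite group equals its number of conjugacy classes. Z/7Z x Z/6Z is abelian of order 42, so every element is its own conjugacy class: 42 classes, so Z/7Z x Z/6Z (order 42) has exactly 42 irreducible complex representations.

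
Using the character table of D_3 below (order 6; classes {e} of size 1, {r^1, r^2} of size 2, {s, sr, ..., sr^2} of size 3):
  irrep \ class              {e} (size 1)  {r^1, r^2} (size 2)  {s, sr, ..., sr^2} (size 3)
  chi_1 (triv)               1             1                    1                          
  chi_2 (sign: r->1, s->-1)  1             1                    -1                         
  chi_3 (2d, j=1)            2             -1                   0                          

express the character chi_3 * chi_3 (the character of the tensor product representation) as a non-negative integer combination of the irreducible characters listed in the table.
chi_3 tensor chi_3 = chi_1 + chi_2 + chi_3 (all other irreducibles have multiplicity 0).

Justification: The character of a tensor product is the pointwise product (chi_3 * chi_3)(C) = chi_3(C) * chi_3(C):
  {e}: (2)*(2), {r^1, r^2}: (-1)*(-1), {s, sr, ..., sr^2}: (0)*(0)
so (chi_3 * chi_3) takes values
  {e} -> 4, {r^1, r^2} -> 1, {s, sr, ..., sr^2} -> 0.
Now take the inner product of this character with each irreducible chi from the table, <chi_3*chi_3, chi> = (1/6) sum_C |C| (chi_3*chi_3)(C) conj(chi(C)):
  <chi_3*chi_3, chi_1> = (1/6)[1*(4)*conj(1) + 2*(1)*conj(1) + 3*(0)*conj(1)]
      = (1/6)[(4) + (2) + (0)] = 6/6 = 1
  <chi_3*chi_3, chi_2> = (1/6)[1*(4)*conj(1) + 2*(1)*conj(1) + 3*(0)*conj(-1)]
      = (1/6)[(4) + (2) + (0)] = 6/6 = 1
  <chi_3*chi_3, chi_3> = (1/6)[1*(4)*conj(2) + 2*(1)*conj(-1) + 3*(0)*conj(0)]
      = (1/6)[(8) + (-2) + (0)] = 6/6 = 1
Hence the multiplicities are chi_1: 1, chi_2: 1, chi_3: 1. Dimension check: dim(chi_3)*dim(chi_3) = 2*2 = 4 and sum (mult * dim) = 1*1 + 1*1 + 1*2 = 4.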